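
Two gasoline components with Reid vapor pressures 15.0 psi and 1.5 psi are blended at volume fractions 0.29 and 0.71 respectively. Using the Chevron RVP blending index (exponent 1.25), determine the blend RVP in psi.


Chevron index: RVP_blend = (sum xi*RVPi^1.25)^(1/1.25)
RVP^1.25 terms: 0.29 * 15.0^1.25 + 0.71 * 1.5^1.25 = 9.73937
RVP_blend = 9.73937^(1/1.25) = 6.178

6.178 psi


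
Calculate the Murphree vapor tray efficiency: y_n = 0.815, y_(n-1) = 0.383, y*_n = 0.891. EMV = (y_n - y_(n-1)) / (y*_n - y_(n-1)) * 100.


Murphree vapor efficiency: EMV = (y_n - y_(n-1)) / (y*_n - y_(n-1)) * 100
EMV = (0.815 - 0.383) / (0.891 - 0.383) * 100 = 0.432 / 0.508 * 100 = 85.04

85.04 %


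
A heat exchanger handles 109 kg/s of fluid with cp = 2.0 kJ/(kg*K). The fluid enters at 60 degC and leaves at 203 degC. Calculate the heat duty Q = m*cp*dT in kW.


Q = m_dot * cp * delta_T
delta_T = 203 - 60 = 143 K
Q = 109 * 2.0 * 143
= 218 * 143
= 31174 kW

31174 kW


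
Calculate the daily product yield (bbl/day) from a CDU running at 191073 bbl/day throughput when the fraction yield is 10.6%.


Crude throughput = 191073 bbl/day
Fraction yield = 10.6%
yield = throughput * fraction / 100
yield = 191073 * 10.6 / 100 = 20253.738

20253.738 bbl/day


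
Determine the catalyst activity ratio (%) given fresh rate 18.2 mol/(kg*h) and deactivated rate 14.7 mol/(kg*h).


Activity (%) = (rate_used / rate_fresh) * 100
rate_used = 14.7, rate_fresh = 18.2
= (14.7 / 18.2) * 100
= 0.8077 * 100 = 80.77

80.77 %


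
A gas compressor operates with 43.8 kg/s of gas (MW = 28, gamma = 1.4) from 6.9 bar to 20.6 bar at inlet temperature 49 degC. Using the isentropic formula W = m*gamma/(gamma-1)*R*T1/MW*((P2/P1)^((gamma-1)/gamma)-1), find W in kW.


Isentropic work: W = m*(gamma/(gamma-1))*(R*T1/MW)*((P2/P1)^((gamma-1)/gamma) - 1)
T1 = 49 + 273.15 = 322.15 K
Pressure ratio = 20.6 / 6.9 = 2.98551
Exponent = (1.4 - 1)/1.4 = 0.285714
(P2/P1)^exp - 1 = 2.98551^0.285714 - 1 = 0.366846
W = 43.8 * 1.4 / 0.4 * 8.314 * 322.15 / 28 * 0.366846 = 5379

5379 kW


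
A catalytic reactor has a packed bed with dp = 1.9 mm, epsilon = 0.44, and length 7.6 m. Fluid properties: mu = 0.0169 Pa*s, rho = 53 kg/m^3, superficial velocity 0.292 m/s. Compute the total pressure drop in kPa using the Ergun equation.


dp = 1.9 mm = 0.0019 m
Viscous term = 150*0.0169*0.292*(1-0.44)^2 / (0.0019^2*0.44^3) = 754869
Inertial term = 1.75*53*0.292^2*(1-0.44) / (0.0019*0.44^3) = 27362.5
dP/L = 754869 + 27362.5 = 782232 Pa/m
dP = 782232 * 7.6 / 1000 = 5945 kPa

5945 kPa


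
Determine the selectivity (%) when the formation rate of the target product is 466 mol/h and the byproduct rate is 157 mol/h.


Selectivity = desired / (desired + undesired) * 100
Total products = 466 + 157 = 623 mol/h
S = 466 / 623 * 100
= 0.7480 * 100
= 74.80 %

74.80 %


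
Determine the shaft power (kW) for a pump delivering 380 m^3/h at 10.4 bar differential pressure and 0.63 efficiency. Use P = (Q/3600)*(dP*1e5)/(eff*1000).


Q = 380 / 3600 = 0.105556 m^3/s
P = 0.105556 * (10.4 * 1e5) / 0.63 / 1000 = 174.3

174.3 kW


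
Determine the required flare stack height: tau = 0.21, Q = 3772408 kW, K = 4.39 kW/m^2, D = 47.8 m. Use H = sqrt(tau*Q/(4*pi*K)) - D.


tau*Q/(4*pi*K) = 0.21 * 3772408 / (4 * pi * 4.39) = 14360.3
sqrt(14360.3) = 119.834
H = 119.834 - 47.8 = 72.03

72.03 m


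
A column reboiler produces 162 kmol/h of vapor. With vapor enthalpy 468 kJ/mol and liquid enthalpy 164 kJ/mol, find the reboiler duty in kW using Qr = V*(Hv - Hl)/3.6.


Qr = 162 * (468 - 164) / 3.6 = 162 * 304 / 3.6 = 13680

13680 kW


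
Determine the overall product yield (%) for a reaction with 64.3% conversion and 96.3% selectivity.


Overall yield = conversion (%) * selectivity (%) / 100
Conversion = 64.3%, Selectivity = 96.3%
Y = 64.3 * 96.3 / 100
= 61.9209 %

61.9209 %


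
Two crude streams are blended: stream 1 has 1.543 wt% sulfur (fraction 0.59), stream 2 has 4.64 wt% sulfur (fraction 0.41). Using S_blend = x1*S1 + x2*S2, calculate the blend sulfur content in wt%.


Linear sulfur blending: S_blend = x1*S1 + x2*S2
Contribution 1: 0.59 * 1.543 = 0.91037 wt%
Contribution 2: 0.41 * 4.64 = 1.9024 wt%
S_blend = 0.91037 + 1.9024 = 2.81277

2.81277 wt%


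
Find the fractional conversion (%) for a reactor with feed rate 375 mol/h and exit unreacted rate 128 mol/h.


X = (F_in - F_out) / F_in * 100
Moles reacted = 375 - 128 = 247
X = 247 / 375 * 100
= 0.6587 * 100
= 65.87 %

65.87 %


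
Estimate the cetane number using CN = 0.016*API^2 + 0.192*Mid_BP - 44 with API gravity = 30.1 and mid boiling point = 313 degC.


CN = 0.016 * 30.1^2 + 0.192 * 313 - 44
CN = 14.49616 + 60.096 - 44 = 30.59216

30.59216


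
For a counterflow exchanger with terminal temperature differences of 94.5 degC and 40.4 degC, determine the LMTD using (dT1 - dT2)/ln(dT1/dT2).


LMTD = (dT1 - dT2) / ln(dT1/dT2)
= (94.5 - 40.4) / ln(94.5 / 40.4) = 54.1 / 0.84977 = 63.66

63.66 degC


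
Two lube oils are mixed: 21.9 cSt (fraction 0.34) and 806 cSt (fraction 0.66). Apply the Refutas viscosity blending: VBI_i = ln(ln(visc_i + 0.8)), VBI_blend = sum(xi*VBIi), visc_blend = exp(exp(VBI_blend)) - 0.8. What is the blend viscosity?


Refutas method: VBN_i = 14.534*ln(ln(visc_i + 0.8)) + 10.975, blended linearly by mass fraction; since VBN is linear in VBI_i = ln(ln(visc_i + 0.8)) and the fractions sum to 1, blend VBI directly: visc = exp(exp(VBI_blend)) - 0.8
VBI_1 = ln(ln(21.9 + 0.8)) = 1.13859
VBI_2 = ln(ln(806 + 0.8)) = 1.90107
VBI_blend = 0.34 * 1.13859 + 0.66 * 1.90107 = 1.64183
visc_blend = exp(exp(1.64183)) - 0.8 = 174.2

174.2 cSt


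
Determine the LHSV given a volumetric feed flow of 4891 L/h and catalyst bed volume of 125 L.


LHSV = volumetric feed rate / catalyst volume
= 4891 L/h / 125 L
= 39.13 h^-1

39.13 h^-1


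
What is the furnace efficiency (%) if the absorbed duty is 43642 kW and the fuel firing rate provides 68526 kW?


Furnace efficiency = Q_absorbed / Q_fuel * 100
= 43642 / 68526 * 100 = 63.69

63.69 %


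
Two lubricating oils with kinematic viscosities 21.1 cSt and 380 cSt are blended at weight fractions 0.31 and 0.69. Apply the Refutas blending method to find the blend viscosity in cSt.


Refutas method: VBN_i = 14.534*ln(ln(visc_i + 0.8)) + 10.975, blended linearly by mass fraction; since VBN is linear in VBI_i = ln(ln(visc_i + 0.8)) and the fractions sum to 1, blend VBI directly: visc = exp(exp(VBI_blend)) - 0.8
VBI_1 = ln(ln(21.1 + 0.8)) = 1.12703
VBI_2 = ln(ln(380 + 0.8)) = 1.78209
VBI_blend = 0.31 * 1.12703 + 0.69 * 1.78209 = 1.57902
visc_blend = exp(exp(1.57902)) - 0.8 = 127.0

127.0 cSt


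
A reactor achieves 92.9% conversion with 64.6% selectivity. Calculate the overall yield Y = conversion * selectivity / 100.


Overall yield = conversion (%) * selectivity (%) / 100
Conversion = 92.9%, Selectivity = 64.6%
Y = 92.9 * 64.6 / 100
= 60.0134 %

60.0134 %


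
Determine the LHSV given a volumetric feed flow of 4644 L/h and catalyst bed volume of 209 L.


LHSV = volumetric feed rate / catalyst volume
= 4644 L/h / 209 L
= 22.22 h^-1

22.22 h^-1


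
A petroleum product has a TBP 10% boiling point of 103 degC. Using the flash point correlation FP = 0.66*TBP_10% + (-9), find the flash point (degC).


FP = 0.66 * 103 + (-9) = 58.98

58.98 degC


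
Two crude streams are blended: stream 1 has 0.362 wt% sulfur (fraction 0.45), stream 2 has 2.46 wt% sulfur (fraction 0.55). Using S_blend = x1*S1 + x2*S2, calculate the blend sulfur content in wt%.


Linear sulfur blending: S_blend = x1*S1 + x2*S2
Contribution 1: 0.45 * 0.362 = 0.1629 wt%
Contribution 2: 0.55 * 2.46 = 1.353 wt%
S_blend = 0.1629 + 1.353 = 1.5159

1.5159 wt%


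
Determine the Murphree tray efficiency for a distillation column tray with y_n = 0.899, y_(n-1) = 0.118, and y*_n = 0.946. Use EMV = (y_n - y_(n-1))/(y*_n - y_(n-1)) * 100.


Murphree vapor efficiency: EMV = (y_n - y_(n-1)) / (y*_n - y_(n-1)) * 100
EMV = (0.899 - 0.118) / (0.946 - 0.118) * 100 = 0.781 / 0.828 * 100 = 94.32

94.32 %


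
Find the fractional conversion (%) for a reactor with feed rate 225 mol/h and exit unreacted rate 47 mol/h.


X = (F_in - F_out) / F_in * 100
Moles reacted = 225 - 47 = 178
X = 178 / 225 * 100
= 0.7911 * 100
= 79.11 %

79.11 %


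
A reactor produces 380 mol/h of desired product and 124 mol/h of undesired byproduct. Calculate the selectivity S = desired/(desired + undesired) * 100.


Selectivity = desired / (desired + undesired) * 100
Total products = 380 + 124 = 504 mol/h
S = 380 / 504 * 100
= 0.7540 * 100
= 75.40 %

75.40 %


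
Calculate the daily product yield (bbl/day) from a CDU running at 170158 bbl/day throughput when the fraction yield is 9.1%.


Crude throughput = 170158 bbl/day
Fraction yield = 9.1%
yield = throughput * fraction / 100
yield = 170158 * 9.1 / 100 = 15484.378

15484.378 bbl/day


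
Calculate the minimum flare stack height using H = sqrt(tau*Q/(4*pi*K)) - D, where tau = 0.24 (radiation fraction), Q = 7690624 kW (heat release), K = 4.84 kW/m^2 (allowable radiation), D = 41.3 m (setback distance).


tau*Q/(4*pi*K) = 0.24 * 7690624 / (4 * pi * 4.84) = 30347.1
sqrt(30347.1) = 174.204
H = 174.204 - 41.3 = 132.9

132.9 m


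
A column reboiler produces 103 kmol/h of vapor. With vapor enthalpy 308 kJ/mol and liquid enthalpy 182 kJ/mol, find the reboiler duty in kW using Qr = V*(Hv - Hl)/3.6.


Qr = 103 * (308 - 182) / 3.6 = 103 * 126 / 3.6 = 3605

3605 kW


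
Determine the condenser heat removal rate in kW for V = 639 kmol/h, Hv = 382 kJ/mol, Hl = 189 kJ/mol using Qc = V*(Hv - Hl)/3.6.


Qc = 639 * (382 - 189) / 3.6 = 639 * 193 / 3.6 = 34260

34260 kW


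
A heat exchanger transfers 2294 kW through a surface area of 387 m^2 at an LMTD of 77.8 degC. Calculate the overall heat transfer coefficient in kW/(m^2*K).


From Q = U*A*LMTD, U = Q / (A * LMTD)
U = 2294 / (387 * 77.8) = 2294 / 30108.6 = 0.07619

0.07619 kW/(m^2*K)


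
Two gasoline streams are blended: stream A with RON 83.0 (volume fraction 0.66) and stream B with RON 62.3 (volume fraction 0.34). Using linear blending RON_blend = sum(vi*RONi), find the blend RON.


Linear blending: RON_blend = sum(vi * RONi)
Contribution 1: 0.66 * 83.0 = 54.78
Contribution 2: 0.34 * 62.3 = 21.182
RON_blend = 54.78 + 21.182 = 75.962

75.962


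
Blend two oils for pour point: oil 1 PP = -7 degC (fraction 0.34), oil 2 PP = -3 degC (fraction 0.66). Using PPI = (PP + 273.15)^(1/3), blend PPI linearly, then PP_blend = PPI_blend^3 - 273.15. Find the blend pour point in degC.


PPI_1 = (-7 + 273.15)^(1/3) = 6.432436
PPI_2 = (-3 + 273.15)^(1/3) = 6.464501
PPI_blend = 0.34 * 6.432436 + 0.66 * 6.464501 = 6.453599
PP_blend = 6.453599^3 - 273.15 = 268.7856 - 273.15 = -4.36

-4.36 degC


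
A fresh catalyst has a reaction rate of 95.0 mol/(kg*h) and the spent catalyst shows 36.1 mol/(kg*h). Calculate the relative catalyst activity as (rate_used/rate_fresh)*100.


Activity (%) = (rate_used / rate_fresh) * 100
rate_used = 36.1, rate_fresh = 95.0
= (36.1 / 95.0) * 100
= 0.3800 * 100 = 38.00

38.00 %


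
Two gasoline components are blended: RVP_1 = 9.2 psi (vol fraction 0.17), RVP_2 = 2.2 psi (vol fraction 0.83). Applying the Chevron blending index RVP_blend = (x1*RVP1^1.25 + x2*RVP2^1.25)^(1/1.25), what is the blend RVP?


Chevron index: RVP_blend = (sum xi*RVPi^1.25)^(1/1.25)
RVP^1.25 terms: 0.17 * 9.2^1.25 + 0.83 * 2.2^1.25 = 4.94771
RVP_blend = 4.94771^(1/1.25) = 3.594

3.594 psi


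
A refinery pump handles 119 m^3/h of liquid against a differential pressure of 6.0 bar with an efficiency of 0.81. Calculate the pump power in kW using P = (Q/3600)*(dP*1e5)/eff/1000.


Q = 119 / 3600 = 0.0330556 m^3/s
P = 0.0330556 * (6.0 * 1e5) / 0.81 / 1000 = 24.49

24.49 kW


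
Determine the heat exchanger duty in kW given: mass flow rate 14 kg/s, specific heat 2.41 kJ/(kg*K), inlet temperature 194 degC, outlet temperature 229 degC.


Q = m_dot * cp * delta_T
delta_T = 229 - 194 = 35 K
Q = 14 * 2.41 * 35
= 33.74 * 35
= 1180.9 kW

1180.9 kW


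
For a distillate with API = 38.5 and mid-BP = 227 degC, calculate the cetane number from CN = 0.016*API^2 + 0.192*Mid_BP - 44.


CN = 0.016 * 38.5^2 + 0.192 * 227 - 44
CN = 23.716 + 43.584 - 44 = 23.3

23.3


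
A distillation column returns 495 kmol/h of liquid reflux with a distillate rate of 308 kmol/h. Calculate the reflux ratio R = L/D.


Reflux ratio definition: R = L / D (liquid returned / distillate withdrawn)
L = 495 kmol/h, D = 308 kmol/h
R = 495 / 308 = 1.607

1.607


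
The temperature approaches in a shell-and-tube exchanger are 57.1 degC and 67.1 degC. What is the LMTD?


LMTD = (dT1 - dT2) / ln(dT1/dT2)
= (57.1 - 67.1) / ln(57.1 / 67.1) = -10 / -0.16138 = 61.97

61.97 degC


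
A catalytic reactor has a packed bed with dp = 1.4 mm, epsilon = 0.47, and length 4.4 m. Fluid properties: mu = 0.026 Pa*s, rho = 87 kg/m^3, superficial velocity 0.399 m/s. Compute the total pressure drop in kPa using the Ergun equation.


dp = 1.4 mm = 0.0014 m
Viscous term = 150*0.026*0.399*(1-0.47)^2 / (0.0014^2*0.47^3) = 2148030
Inertial term = 1.75*87*0.399^2*(1-0.47) / (0.0014*0.47^3) = 88380.7
dP/L = 2148030 + 88380.7 = 2236410 Pa/m
dP = 2236410 * 4.4 / 1000 = 9840 kPa

9840 kPa


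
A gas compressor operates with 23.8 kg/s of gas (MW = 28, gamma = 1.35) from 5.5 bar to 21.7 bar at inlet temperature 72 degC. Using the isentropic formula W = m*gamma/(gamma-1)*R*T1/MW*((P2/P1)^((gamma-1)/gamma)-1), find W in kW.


Isentropic work: W = m*(gamma/(gamma-1))*(R*T1/MW)*((P2/P1)^((gamma-1)/gamma) - 1)
T1 = 72 + 273.15 = 345.15 K
Pressure ratio = 21.7 / 5.5 = 3.94545
Exponent = (1.35 - 1)/1.35 = 0.259259
(P2/P1)^exp - 1 = 3.94545^0.259259 - 1 = 0.427392
W = 23.8 * 1.35 / 0.35 * 8.314 * 345.15 / 28 * 0.427392 = 4021

4021 kW


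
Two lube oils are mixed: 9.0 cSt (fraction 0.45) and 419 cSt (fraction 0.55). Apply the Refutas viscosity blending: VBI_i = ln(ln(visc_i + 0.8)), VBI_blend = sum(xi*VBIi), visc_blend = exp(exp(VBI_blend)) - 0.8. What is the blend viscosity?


Refutas method: VBN_i = 14.534*ln(ln(visc_i + 0.8)) + 10.975, blended linearly by mass fraction; since VBN is linear in VBI_i = ln(ln(visc_i + 0.8)) and the fractions sum to 1, blend VBI directly: visc = exp(exp(VBI_blend)) - 0.8
VBI_1 = ln(ln(9.0 + 0.8)) = 0.82522
VBI_2 = ln(ln(419 + 0.8)) = 1.79837
VBI_blend = 0.45 * 0.82522 + 0.55 * 1.79837 = 1.36045
visc_blend = exp(exp(1.36045)) - 0.8 = 48.50

48.50 cSt


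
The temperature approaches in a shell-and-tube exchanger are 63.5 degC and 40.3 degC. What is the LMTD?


LMTD = (dT1 - dT2) / ln(dT1/dT2)
= (63.5 - 40.3) / ln(63.5 / 40.3) = 23.2 / 0.454688 = 51.02

51.02 degC


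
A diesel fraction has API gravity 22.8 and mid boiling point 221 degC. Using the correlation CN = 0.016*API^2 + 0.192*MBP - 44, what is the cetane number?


CN = 0.016 * 22.8^2 + 0.192 * 221 - 44
CN = 8.31744 + 42.432 - 44 = 6.74944

6.74944


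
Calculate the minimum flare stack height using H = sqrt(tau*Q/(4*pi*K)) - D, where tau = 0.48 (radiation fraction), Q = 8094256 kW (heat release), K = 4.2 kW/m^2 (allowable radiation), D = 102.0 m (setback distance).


tau*Q/(4*pi*K) = 0.48 * 8094256 / (4 * pi * 4.2) = 73613.8
sqrt(73613.8) = 271.319
H = 271.319 - 102.0 = 169.3

169.3 m


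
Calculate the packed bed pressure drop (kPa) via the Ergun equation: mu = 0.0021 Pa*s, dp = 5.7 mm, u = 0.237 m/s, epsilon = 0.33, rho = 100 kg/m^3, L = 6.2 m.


dp = 5.7 mm = 0.0057 m
Viscous term = 150*0.0021*0.237*(1-0.33)^2 / (0.0057^2*0.33^3) = 28702.3
Inertial term = 1.75*100*0.237^2*(1-0.33) / (0.0057*0.33^3) = 32150.9
dP/L = 28702.3 + 32150.9 = 60853.2 Pa/m
dP = 60853.2 * 6.2 / 1000 = 377.3 kPa

377.3 kPa


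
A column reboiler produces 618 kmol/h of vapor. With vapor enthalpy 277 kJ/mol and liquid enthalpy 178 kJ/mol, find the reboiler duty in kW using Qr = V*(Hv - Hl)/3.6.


Qr = 618 * (277 - 178) / 3.6 = 618 * 99 / 3.6 = 17000

17000 kW


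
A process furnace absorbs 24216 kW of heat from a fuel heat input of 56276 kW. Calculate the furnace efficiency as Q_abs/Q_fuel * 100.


Furnace efficiency = Q_absorbed / Q_fuel * 100
= 24216 / 56276 * 100 = 43.03

43.03 %


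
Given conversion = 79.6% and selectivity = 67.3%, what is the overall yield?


Overall yield = conversion (%) * selectivity (%) / 100
Conversion = 79.6%, Selectivity = 67.3%
Y = 79.6 * 67.3 / 100
= 53.5708 %

53.5708 %


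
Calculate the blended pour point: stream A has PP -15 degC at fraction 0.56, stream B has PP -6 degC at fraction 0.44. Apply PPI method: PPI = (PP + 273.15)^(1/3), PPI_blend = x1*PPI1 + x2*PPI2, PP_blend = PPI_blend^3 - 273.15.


PPI_1 = (-15 + 273.15)^(1/3) = 6.36733
PPI_2 = (-6 + 273.15)^(1/3) = 6.440482
PPI_blend = 0.56 * 6.36733 + 0.44 * 6.440482 = 6.399517
PP_blend = 6.399517^3 - 273.15 = 262.0847 - 273.15 = -11.07

-11.07 degC


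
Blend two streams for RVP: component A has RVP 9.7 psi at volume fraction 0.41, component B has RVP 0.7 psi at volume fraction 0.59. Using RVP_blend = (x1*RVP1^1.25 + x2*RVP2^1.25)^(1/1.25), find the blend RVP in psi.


Chevron index: RVP_blend = (sum xi*RVPi^1.25)^(1/1.25)
RVP^1.25 terms: 0.41 * 9.7^1.25 + 0.59 * 0.7^1.25 = 7.39634
RVP_blend = 7.39634^(1/1.25) = 4.957

4.957 psi


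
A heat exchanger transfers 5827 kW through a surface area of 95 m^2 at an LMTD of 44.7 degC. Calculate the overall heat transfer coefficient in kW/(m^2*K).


From Q = U*A*LMTD, U = Q / (A * LMTD)
U = 5827 / (95 * 44.7) = 5827 / 4246.5 = 1.372

1.372 kW/(m^2*K)


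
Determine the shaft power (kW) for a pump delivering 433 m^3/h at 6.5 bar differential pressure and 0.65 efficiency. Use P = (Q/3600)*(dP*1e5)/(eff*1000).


Q = 433 / 3600 = 0.120278 m^3/s
P = 0.120278 * (6.5 * 1e5) / 0.65 / 1000 = 120.3

120.3 kW


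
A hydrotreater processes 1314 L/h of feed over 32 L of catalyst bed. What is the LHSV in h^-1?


LHSV = volumetric feed rate / catalyst volume
= 1314 L/h / 32 L
= 41.06 h^-1

41.06 h^-1


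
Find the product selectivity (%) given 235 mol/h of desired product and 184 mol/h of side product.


Selectivity = desired / (desired + undesired) * 100
Total products = 235 + 184 = 419 mol/h
S = 235 / 419 * 100
= 0.5609 * 100
= 56.09 %

56.09 %


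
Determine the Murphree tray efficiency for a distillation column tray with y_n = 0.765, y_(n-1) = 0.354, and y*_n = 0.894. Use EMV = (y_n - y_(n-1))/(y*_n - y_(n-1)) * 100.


Murphree vapor efficiency: EMV = (y_n - y_(n-1)) / (y*_n - y_(n-1)) * 100
EMV = (0.765 - 0.354) / (0.894 - 0.354) * 100 = 0.411 / 0.54 * 100 = 76.11

76.11 %


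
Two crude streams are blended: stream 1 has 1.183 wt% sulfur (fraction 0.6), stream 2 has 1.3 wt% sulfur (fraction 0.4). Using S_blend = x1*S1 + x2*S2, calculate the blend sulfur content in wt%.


Linear sulfur blending: S_blend = x1*S1 + x2*S2
Contribution 1: 0.6 * 1.183 = 0.7098 wt%
Contribution 2: 0.4 * 1.3 = 0.52 wt%
S_blend = 0.7098 + 0.52 = 1.2298

1.2298 wt%


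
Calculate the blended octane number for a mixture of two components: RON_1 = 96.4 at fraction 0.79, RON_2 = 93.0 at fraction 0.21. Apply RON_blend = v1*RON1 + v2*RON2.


Linear blending: RON_blend = sum(vi * RONi)
Contribution 1: 0.79 * 96.4 = 76.156
Contribution 2: 0.21 * 93.0 = 19.53
RON_blend = 76.156 + 19.53 = 95.686

95.686


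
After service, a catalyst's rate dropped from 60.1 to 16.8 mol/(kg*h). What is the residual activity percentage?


Activity (%) = (rate_used / rate_fresh) * 100
rate_used = 16.8, rate_fresh = 60.1
= (16.8 / 60.1) * 100
= 0.2795 * 100 = 27.95

27.95 %


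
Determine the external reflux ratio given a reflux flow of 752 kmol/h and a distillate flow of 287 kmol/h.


Reflux ratio definition: R = L / D (liquid returned / distillate withdrawn)
L = 752 kmol/h, D = 287 kmol/h
R = 752 / 287 = 2.620

2.620


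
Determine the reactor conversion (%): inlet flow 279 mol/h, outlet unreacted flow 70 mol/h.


X = (F_in - F_out) / F_in * 100
Moles reacted = 279 - 70 = 209
X = 209 / 279 * 100
= 0.7491 * 100
= 74.91 %

74.91 %


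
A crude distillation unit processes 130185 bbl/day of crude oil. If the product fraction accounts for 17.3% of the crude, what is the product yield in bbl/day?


Crude throughput = 130185 bbl/day
Fraction yield = 17.3%
yield = throughput * fraction / 100
yield = 130185 * 17.3 / 100 = 22522.005

22522.005 bbl/day


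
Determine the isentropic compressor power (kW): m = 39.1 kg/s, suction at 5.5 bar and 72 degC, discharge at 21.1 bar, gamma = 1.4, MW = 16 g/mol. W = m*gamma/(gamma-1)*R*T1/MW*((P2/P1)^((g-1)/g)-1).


Isentropic work: W = m*(gamma/(gamma-1))*(R*T1/MW)*((P2/P1)^((gamma-1)/gamma) - 1)
T1 = 72 + 273.15 = 345.15 K
Pressure ratio = 21.1 / 5.5 = 3.83636
Exponent = (1.4 - 1)/1.4 = 0.285714
(P2/P1)^exp - 1 = 3.83636^0.285714 - 1 = 0.468365
W = 39.1 * 1.4 / 0.4 * 8.314 * 345.15 / 16 * 0.468365 = 11500

11500 kW


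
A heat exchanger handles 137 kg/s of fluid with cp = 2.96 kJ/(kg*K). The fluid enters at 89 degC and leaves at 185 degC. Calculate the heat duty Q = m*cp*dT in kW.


Q = m_dot * cp * delta_T
delta_T = 185 - 89 = 96 K
Q = 137 * 2.96 * 96
= 405.52 * 96
= 38929.92 kW

38929.92 kW


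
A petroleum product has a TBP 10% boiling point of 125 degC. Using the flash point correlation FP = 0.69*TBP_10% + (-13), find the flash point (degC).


FP = 0.69 * 125 + (-13) = 73.25

73.25 degC


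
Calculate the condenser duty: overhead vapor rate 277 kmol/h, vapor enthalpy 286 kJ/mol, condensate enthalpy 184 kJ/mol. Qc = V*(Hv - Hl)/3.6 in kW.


Qc = 277 * (286 - 184) / 3.6 = 277 * 102 / 3.6 = 7848

7848 kW


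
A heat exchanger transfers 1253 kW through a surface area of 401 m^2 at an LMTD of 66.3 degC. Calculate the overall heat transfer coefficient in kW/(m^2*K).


From Q = U*A*LMTD, U = Q / (A * LMTD)
U = 1253 / (401 * 66.3) = 1253 / 26586.3 = 0.04713

0.04713 kW/(m^2*K)


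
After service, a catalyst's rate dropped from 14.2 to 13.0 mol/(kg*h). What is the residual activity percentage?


Activity (%) = (rate_used / rate_fresh) * 100
rate_used = 13.0, rate_fresh = 14.2
= (13.0 / 14.2) * 100
= 0.9155 * 100 = 91.55

91.55 %


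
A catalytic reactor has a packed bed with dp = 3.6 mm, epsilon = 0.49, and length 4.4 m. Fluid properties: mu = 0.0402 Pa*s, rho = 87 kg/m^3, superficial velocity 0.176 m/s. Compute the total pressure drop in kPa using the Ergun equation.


dp = 3.6 mm = 0.0036 m
Viscous term = 150*0.0402*0.176*(1-0.49)^2 / (0.0036^2*0.49^3) = 181041
Inertial term = 1.75*87*0.176^2*(1-0.49) / (0.0036*0.49^3) = 5678.87
dP/L = 181041 + 5678.87 = 186720 Pa/m
dP = 186720 * 4.4 / 1000 = 821.6 kPa

821.6 kPa


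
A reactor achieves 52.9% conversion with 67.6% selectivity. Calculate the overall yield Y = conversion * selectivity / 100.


Overall yield = conversion (%) * selectivity (%) / 100
Conversion = 52.9%, Selectivity = 67.6%
Y = 52.9 * 67.6 / 100
= 35.7604 %

35.7604 %


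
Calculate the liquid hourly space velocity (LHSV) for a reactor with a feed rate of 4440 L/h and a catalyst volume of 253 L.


LHSV = volumetric feed rate / catalyst volume
= 4440 L/h / 253 L
= 17.55 h^-1

17.55 h^-1


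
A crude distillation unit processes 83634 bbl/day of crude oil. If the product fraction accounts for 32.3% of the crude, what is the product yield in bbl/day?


Crude throughput = 83634 bbl/day
Fraction yield = 32.3%
yield = throughput * fraction / 100
yield = 83634 * 32.3 / 100 = 27013.782

27013.782 bbl/day


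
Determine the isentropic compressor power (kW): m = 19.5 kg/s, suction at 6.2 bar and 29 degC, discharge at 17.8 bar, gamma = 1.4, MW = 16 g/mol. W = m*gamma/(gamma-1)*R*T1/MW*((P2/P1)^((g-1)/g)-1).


Isentropic work: W = m*(gamma/(gamma-1))*(R*T1/MW)*((P2/P1)^((gamma-1)/gamma) - 1)
T1 = 29 + 273.15 = 302.15 K
Pressure ratio = 17.8 / 6.2 = 2.87097
Exponent = (1.4 - 1)/1.4 = 0.285714
(P2/P1)^exp - 1 = 2.87097^0.285714 - 1 = 0.351653
W = 19.5 * 1.4 / 0.4 * 8.314 * 302.15 / 16 * 0.351653 = 3768

3768 kW


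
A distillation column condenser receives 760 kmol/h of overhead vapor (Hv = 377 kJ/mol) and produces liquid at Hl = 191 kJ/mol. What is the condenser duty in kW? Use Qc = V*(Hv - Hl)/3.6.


Qc = 760 * (377 - 191) / 3.6 = 760 * 186 / 3.6 = 39270

39270 kW


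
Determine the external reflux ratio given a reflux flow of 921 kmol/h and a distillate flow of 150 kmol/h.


Reflux ratio definition: R = L / D (liquid returned / distillate withdrawn)
L = 921 kmol/h, D = 150 kmol/h
R = 921 / 150 = 6.140

6.140


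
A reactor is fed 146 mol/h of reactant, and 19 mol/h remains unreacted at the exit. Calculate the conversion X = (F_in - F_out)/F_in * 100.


X = (F_in - F_out) / F_in * 100
Moles reacted = 146 - 19 = 127
X = 127 / 146 * 100
= 0.8699 * 100
= 86.99 %

86.99 %


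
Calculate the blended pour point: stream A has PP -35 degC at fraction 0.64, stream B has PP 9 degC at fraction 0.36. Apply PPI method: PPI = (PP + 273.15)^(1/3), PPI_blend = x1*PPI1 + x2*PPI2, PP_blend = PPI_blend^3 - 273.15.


PPI_1 = (-35 + 273.15)^(1/3) = 6.198456
PPI_2 = (9 + 273.15)^(1/3) = 6.558835
PPI_blend = 0.64 * 6.198456 + 0.36 * 6.558835 = 6.328192
PP_blend = 6.328192^3 - 273.15 = 253.4189 - 273.15 = -19.73

-19.73 degC


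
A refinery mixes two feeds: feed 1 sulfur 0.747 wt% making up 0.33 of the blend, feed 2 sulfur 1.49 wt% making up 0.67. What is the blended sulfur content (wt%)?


Linear sulfur blending: S_blend = x1*S1 + x2*S2
Contribution 1: 0.33 * 0.747 = 0.24651 wt%
Contribution 2: 0.67 * 1.49 = 0.9983 wt%
S_blend = 0.24651 + 0.9983 = 1.24481

1.24481 wt%


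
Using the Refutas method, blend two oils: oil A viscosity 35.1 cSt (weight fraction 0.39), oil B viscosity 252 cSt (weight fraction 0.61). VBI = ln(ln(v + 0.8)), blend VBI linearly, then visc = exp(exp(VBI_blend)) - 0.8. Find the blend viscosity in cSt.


Refutas method: VBN_i = 14.534*ln(ln(visc_i + 0.8)) + 10.975, blended linearly by mass fraction; since VBN is linear in VBI_i = ln(ln(visc_i + 0.8)) and the fractions sum to 1, blend VBI directly: visc = exp(exp(VBI_blend)) - 0.8
VBI_1 = ln(ln(35.1 + 0.8)) = 1.27557
VBI_2 = ln(ln(252 + 0.8)) = 1.71066
VBI_blend = 0.39 * 1.27557 + 0.61 * 1.71066 = 1.54097
visc_blend = exp(exp(1.54097)) - 0.8 = 105.8

105.8 cSt


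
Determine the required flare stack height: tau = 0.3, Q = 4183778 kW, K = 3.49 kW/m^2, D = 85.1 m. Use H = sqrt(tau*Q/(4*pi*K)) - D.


tau*Q/(4*pi*K) = 0.3 * 4183778 / (4 * pi * 3.49) = 28619
sqrt(28619) = 169.172
H = 169.172 - 85.1 = 84.07

84.07 m


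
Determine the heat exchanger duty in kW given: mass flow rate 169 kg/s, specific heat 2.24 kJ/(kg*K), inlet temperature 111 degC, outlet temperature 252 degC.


Q = m_dot * cp * delta_T
delta_T = 252 - 111 = 141 K
Q = 169 * 2.24 * 141
= 378.56 * 141
= 53376.96 kW

53376.96 kW


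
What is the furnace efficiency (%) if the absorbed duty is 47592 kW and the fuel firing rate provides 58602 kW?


Furnace efficiency = Q_absorbed / Q_fuel * 100
= 47592 / 58602 * 100 = 81.21

81.21 %


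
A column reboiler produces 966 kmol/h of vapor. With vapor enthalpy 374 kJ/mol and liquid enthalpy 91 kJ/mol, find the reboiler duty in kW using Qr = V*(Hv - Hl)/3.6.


Qr = 966 * (374 - 91) / 3.6 = 966 * 283 / 3.6 = 75940

75940 kW


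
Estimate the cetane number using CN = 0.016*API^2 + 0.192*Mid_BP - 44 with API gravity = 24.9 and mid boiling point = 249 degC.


CN = 0.016 * 24.9^2 + 0.192 * 249 - 44
CN = 9.92016 + 47.808 - 44 = 13.72816

13.72816


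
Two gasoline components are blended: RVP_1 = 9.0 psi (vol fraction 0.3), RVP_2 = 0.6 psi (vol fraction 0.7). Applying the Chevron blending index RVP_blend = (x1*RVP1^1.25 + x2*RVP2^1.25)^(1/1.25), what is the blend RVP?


Chevron index: RVP_blend = (sum xi*RVPi^1.25)^(1/1.25)
RVP^1.25 terms: 0.3 * 9.0^1.25 + 0.7 * 0.6^1.25 = 5.04618
RVP_blend = 5.04618^(1/1.25) = 3.651

3.651 psi


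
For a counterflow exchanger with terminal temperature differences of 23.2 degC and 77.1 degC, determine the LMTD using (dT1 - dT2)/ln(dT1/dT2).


LMTD = (dT1 - dT2) / ln(dT1/dT2)
= (23.2 - 77.1) / ln(23.2 / 77.1) = -53.9 / -1.20095 = 44.88

44.88 degC


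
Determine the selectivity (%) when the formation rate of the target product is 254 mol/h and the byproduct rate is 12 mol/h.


Selectivity = desired / (desired + undesired) * 100
Total products = 254 + 12 = 266 mol/h
S = 254 / 266 * 100
= 0.9549 * 100
= 95.49 %

95.49 %


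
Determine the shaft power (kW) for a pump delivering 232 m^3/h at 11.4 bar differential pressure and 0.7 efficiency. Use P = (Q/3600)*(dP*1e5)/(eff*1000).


Q = 232 / 3600 = 0.0644444 m^3/s
P = 0.0644444 * (11.4 * 1e5) / 0.7 / 1000 = 105.0

105.0 kW


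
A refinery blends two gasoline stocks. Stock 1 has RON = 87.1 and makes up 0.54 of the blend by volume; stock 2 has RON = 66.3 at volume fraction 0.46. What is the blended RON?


Linear blending: RON_blend = sum(vi * RONi)
Contribution 1: 0.54 * 87.1 = 47.034
Contribution 2: 0.46 * 66.3 = 30.498
RON_blend = 47.034 + 30.498 = 77.532

77.532


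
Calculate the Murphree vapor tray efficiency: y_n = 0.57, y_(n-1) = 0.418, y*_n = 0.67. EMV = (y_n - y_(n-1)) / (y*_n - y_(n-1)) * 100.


Murphree vapor efficiency: EMV = (y_n - y_(n-1)) / (y*_n - y_(n-1)) * 100
EMV = (0.57 - 0.418) / (0.67 - 0.418) * 100 = 0.152 / 0.252 * 100 = 60.32

60.32 %


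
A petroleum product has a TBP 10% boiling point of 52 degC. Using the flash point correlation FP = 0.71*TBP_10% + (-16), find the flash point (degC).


FP = 0.71 * 52 + (-16) = 20.92

20.92 degC


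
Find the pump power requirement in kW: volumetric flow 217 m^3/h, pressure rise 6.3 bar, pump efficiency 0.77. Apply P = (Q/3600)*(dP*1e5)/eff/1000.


Q = 217 / 3600 = 0.0602778 m^3/s
P = 0.0602778 * (6.3 * 1e5) / 0.77 / 1000 = 49.32

49.32 kW


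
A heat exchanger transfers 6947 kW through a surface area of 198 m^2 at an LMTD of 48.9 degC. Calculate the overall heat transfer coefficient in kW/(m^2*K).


From Q = U*A*LMTD, U = Q / (A * LMTD)
U = 6947 / (198 * 48.9) = 6947 / 9682.2 = 0.7175

0.7175 kW/(m^2*K)


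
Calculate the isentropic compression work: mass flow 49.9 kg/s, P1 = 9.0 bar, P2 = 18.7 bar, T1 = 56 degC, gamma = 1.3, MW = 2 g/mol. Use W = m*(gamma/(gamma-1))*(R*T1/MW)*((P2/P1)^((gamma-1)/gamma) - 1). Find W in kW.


Isentropic work: W = m*(gamma/(gamma-1))*(R*T1/MW)*((P2/P1)^((gamma-1)/gamma) - 1)
T1 = 56 + 273.15 = 329.15 K
Pressure ratio = 18.7 / 9.0 = 2.07778
Exponent = (1.3 - 1)/1.3 = 0.230769
(P2/P1)^exp - 1 = 2.07778^0.230769 - 1 = 0.183838
W = 49.9 * 1.3 / 0.3 * 8.314 * 329.15 / 2 * 0.183838 = 54390

54390 kW


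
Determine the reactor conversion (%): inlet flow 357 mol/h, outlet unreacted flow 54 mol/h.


X = (F_in - F_out) / F_in * 100
Moles reacted = 357 - 54 = 303
X = 303 / 357 * 100
= 0.8487 * 100
= 84.87 %

84.87 %


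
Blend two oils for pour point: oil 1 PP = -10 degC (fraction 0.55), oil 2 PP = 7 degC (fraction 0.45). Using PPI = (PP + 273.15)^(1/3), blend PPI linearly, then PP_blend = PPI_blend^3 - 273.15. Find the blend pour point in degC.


PPI_1 = (-10 + 273.15)^(1/3) = 6.408176
PPI_2 = (7 + 273.15)^(1/3) = 6.543301
PPI_blend = 0.55 * 6.408176 + 0.45 * 6.543301 = 6.468982
PP_blend = 6.468982^3 - 273.15 = 270.7122 - 273.15 = -2.44

-2.44 degC


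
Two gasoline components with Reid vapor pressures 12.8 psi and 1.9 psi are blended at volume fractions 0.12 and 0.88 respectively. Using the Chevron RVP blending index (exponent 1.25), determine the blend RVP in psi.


Chevron index: RVP_blend = (sum xi*RVPi^1.25)^(1/1.25)
RVP^1.25 terms: 0.12 * 12.8^1.25 + 0.88 * 1.9^1.25 = 4.86834
RVP_blend = 4.86834^(1/1.25) = 3.547

3.547 psi


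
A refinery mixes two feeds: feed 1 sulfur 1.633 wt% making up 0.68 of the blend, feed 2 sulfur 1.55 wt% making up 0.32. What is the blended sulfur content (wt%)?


Linear sulfur blending: S_blend = x1*S1 + x2*S2
Contribution 1: 0.68 * 1.633 = 1.11044 wt%
Contribution 2: 0.32 * 1.55 = 0.496 wt%
S_blend = 1.11044 + 0.496 = 1.60644

1.60644 wt%


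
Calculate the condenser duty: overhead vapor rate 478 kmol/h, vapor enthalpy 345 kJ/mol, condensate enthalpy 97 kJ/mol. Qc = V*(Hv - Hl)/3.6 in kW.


Qc = 478 * (345 - 97) / 3.6 = 478 * 248 / 3.6 = 32930

32930 kW


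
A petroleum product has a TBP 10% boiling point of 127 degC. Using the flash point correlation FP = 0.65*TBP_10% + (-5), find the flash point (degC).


FP = 0.65 * 127 + (-5) = 77.55

77.55 degC


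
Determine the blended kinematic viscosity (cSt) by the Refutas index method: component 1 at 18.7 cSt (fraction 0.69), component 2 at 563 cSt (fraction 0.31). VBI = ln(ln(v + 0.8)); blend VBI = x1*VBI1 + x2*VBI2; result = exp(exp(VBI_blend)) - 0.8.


Refutas method: VBN_i = 14.534*ln(ln(visc_i + 0.8)) + 10.975, blended linearly by mass fraction; since VBN is linear in VBI_i = ln(ln(visc_i + 0.8)) and the fractions sum to 1, blend VBI directly: visc = exp(exp(VBI_blend)) - 0.8
VBI_1 = ln(ln(18.7 + 0.8)) = 1.0887
VBI_2 = ln(ln(563 + 0.8)) = 1.84604
VBI_blend = 0.69 * 1.0887 + 0.31 * 1.84604 = 1.32348
visc_blend = exp(exp(1.32348)) - 0.8 = 42.00

42.00 cSt


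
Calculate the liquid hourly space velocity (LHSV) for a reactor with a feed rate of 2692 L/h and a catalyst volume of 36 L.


LHSV = volumetric feed rate / catalyst volume
= 2692 L/h / 36 L
= 74.78 h^-1

74.78 h^-1


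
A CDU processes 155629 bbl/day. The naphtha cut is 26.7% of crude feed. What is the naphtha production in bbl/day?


Crude throughput = 155629 bbl/day
Fraction yield = 26.7%
yield = throughput * fraction / 100
yield = 155629 * 26.7 / 100 = 41552.943

41552.943 bbl/day


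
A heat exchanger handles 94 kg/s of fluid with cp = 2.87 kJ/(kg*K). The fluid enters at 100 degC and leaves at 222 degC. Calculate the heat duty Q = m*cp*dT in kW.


Q = m_dot * cp * delta_T
delta_T = 222 - 100 = 122 K
Q = 94 * 2.87 * 122
= 269.78 * 122
= 32913.16 kW

32913.16 kW


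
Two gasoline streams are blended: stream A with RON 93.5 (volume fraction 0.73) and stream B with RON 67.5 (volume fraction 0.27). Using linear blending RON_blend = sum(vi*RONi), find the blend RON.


Linear blending: RON_blend = sum(vi * RONi)
Contribution 1: 0.73 * 93.5 = 68.255
Contribution 2: 0.27 * 67.5 = 18.225
RON_blend = 68.255 + 18.225 = 86.48

86.48


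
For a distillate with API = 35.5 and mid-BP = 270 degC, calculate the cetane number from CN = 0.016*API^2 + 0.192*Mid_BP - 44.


CN = 0.016 * 35.5^2 + 0.192 * 270 - 44
CN = 20.164 + 51.84 - 44 = 28.004

28.004


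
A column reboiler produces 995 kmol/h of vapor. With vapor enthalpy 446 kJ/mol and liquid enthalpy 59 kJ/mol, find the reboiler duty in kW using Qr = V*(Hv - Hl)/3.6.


Qr = 995 * (446 - 59) / 3.6 = 995 * 387 / 3.6 = 107000

107000 kW


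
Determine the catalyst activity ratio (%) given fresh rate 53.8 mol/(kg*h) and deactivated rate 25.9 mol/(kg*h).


Activity (%) = (rate_used / rate_fresh) * 100
rate_used = 25.9, rate_fresh = 53.8
= (25.9 / 53.8) * 100
= 0.4814 * 100 = 48.14

48.14 %


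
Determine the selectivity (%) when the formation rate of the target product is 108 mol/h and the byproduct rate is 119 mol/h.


Selectivity = desired / (desired + undesired) * 100
Total products = 108 + 119 = 227 mol/h
S = 108 / 227 * 100
= 0.4758 * 100
= 47.58 %

47.58 %


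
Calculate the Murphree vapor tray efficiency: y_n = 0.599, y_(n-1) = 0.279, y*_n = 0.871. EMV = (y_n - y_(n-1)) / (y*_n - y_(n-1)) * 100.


Murphree vapor efficiency: EMV = (y_n - y_(n-1)) / (y*_n - y_(n-1)) * 100
EMV = (0.599 - 0.279) / (0.871 - 0.279) * 100 = 0.32 / 0.592 * 100 = 54.05

54.05 %


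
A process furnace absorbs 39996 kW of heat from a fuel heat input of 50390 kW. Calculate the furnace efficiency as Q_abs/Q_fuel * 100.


Furnace efficiency = Q_absorbed / Q_fuel * 100
= 39996 / 50390 * 100 = 79.37

79.37 %


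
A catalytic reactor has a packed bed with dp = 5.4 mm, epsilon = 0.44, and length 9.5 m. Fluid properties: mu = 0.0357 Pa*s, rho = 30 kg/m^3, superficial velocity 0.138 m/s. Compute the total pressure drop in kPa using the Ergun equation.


dp = 5.4 mm = 0.0054 m
Viscous term = 150*0.0357*0.138*(1-0.44)^2 / (0.0054^2*0.44^3) = 93297.3
Inertial term = 1.75*30*0.138^2*(1-0.44) / (0.0054*0.44^3) = 1217.18
dP/L = 93297.3 + 1217.18 = 94514.5 Pa/m
dP = 94514.5 * 9.5 / 1000 = 897.9 kPa

897.9 kPa


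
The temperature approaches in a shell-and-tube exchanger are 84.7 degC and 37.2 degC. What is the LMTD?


LMTD = (dT1 - dT2) / ln(dT1/dT2)
= (84.7 - 37.2) / ln(84.7 / 37.2) = 47.5 / 0.822807 = 57.73

57.73 degC


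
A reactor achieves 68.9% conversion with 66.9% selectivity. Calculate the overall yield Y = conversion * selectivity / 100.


Overall yield = conversion (%) * selectivity (%) / 100
Conversion = 68.9%, Selectivity = 66.9%
Y = 68.9 * 66.9 / 100
= 46.0941 %

46.0941 %


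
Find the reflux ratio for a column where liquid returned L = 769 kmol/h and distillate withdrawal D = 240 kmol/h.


Reflux ratio definition: R = L / D (liquid returned / distillate withdrawn)
L = 769 kmol/h, D = 240 kmol/h
R = 769 / 240 = 3.204

3.204


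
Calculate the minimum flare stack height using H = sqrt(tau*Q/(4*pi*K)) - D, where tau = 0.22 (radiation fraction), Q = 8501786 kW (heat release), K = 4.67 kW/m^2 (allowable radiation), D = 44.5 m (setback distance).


tau*Q/(4*pi*K) = 0.22 * 8501786 / (4 * pi * 4.67) = 31871.8
sqrt(31871.8) = 178.527
H = 178.527 - 44.5 = 134.0

134.0 m


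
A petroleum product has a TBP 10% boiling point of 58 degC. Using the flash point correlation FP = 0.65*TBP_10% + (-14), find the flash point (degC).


FP = 0.65 * 58 + (-14) = 23.7

23.7 degC


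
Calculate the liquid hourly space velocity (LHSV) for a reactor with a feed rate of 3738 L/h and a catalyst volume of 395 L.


LHSV = volumetric feed rate / catalyst volume
= 3738 L/h / 395 L
= 9.463 h^-1

9.463 h^-1


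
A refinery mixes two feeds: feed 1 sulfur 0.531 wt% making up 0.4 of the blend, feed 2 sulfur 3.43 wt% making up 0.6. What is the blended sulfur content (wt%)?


Linear sulfur blending: S_blend = x1*S1 + x2*S2
Contribution 1: 0.4 * 0.531 = 0.2124 wt%
Contribution 2: 0.6 * 3.43 = 2.058 wt%
S_blend = 0.2124 + 2.058 = 2.2704

2.2704 wt%


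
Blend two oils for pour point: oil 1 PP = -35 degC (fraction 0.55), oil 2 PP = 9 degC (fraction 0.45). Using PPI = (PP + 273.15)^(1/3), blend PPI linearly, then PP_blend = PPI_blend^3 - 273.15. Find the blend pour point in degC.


PPI_1 = (-35 + 273.15)^(1/3) = 6.198456
PPI_2 = (9 + 273.15)^(1/3) = 6.558835
PPI_blend = 0.55 * 6.198456 + 0.45 * 6.558835 = 6.360627
PP_blend = 6.360627^3 - 273.15 = 257.3355 - 273.15 = -15.81

-15.81 degC


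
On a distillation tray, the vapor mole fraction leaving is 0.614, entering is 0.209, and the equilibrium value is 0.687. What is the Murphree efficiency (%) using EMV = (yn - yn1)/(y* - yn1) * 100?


Murphree vapor efficiency: EMV = (y_n - y_(n-1)) / (y*_n - y_(n-1)) * 100
EMV = (0.614 - 0.209) / (0.687 - 0.209) * 100 = 0.405 / 0.478 * 100 = 84.73

84.73 %


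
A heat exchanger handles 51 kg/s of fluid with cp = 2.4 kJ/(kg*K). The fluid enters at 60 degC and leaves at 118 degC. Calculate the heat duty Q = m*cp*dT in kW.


Q = m_dot * cp * delta_T
delta_T = 118 - 60 = 58 K
Q = 51 * 2.4 * 58
= 122.4 * 58
= 7099.2 kW

7099.2 kW


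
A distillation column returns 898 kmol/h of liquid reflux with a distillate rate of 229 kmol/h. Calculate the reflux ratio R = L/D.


Reflux ratio definition: R = L / D (liquid returned / distillate withdrawn)
L = 898 kmol/h, D = 229 kmol/h
R = 898 / 229 = 3.921

3.921


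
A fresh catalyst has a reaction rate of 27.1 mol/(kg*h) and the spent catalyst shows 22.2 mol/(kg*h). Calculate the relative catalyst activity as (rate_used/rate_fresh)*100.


Activity (%) = (rate_used / rate_fresh) * 100
rate_used = 22.2, rate_fresh = 27.1
= (22.2 / 27.1) * 100
= 0.8192 * 100 = 81.92

81.92 %
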